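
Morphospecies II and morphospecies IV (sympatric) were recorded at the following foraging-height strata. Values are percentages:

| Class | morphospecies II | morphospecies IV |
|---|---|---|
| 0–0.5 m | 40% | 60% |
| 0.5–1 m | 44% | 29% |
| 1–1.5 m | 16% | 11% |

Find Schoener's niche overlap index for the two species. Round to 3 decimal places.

Convert percentages to proportions (divide by 100).
Σ|p₁ᵢ − p₂ᵢ| = 0.20 + 0.15 + 0.05 = 0.40
D = 1 − ½ × 0.40 = 1 − 0.200 = 0.80000

0.800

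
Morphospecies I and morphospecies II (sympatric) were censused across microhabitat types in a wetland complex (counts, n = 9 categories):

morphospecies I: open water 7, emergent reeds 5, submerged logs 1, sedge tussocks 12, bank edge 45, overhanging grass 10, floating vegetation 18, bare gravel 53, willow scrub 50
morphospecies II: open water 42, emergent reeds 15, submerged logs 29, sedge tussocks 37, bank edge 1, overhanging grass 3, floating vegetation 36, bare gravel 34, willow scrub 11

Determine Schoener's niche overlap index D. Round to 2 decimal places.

Proportions for morphospecies I (n=201): 7/201=0.0348, 5/201=0.0249, 1/201=0.0050, 12/201=0.0597, 45/201=0.2239, 10/201=0.0498, 18/201=0.0896, 53/201=0.2637, 50/201=0.2488
Proportions for morphospecies II (n=208): 42/208=0.2019, 15/208=0.0721, 29/208=0.1394, 37/208=0.1779, 1/208=0.0048, 3/208=0.0144, 36/208=0.1731, 34/208=0.1635, 11/208=0.0529
Σ|p₁ᵢ − p₂ᵢ| = 0.1671 + 0.0472 + 0.1344 + 0.1182 + 0.2191 + 0.0354 + 0.0835 + 0.1002 + 0.1959 = 1.1010
D = 1 − ½ × 1.1010 = 1 − 0.55050 = 0.44950

0.45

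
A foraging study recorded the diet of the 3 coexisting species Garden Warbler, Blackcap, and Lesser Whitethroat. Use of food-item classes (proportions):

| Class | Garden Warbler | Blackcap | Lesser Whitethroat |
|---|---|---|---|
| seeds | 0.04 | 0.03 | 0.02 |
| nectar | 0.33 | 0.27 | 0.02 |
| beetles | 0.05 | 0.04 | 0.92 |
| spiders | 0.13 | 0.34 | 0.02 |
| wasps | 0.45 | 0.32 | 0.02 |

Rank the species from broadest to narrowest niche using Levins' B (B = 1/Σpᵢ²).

Blackcap > Garden Warbler > Lesser Whitethroat

Σp_Warbᵢ² = 0.04² + 0.33² + 0.05² + 0.13² + 0.45² = 0.0016 + 0.1089 + 0.0025 + 0.0169 + 0.2025 = 0.3324
B_Warb = 1 / 0.3324 = 3.0084
Σp_Blacᵢ² = 0.03² + 0.27² + 0.04² + 0.34² + 0.32² = 0.0009 + 0.0729 + 0.0016 + 0.1156 + 0.1024 = 0.2934
B_Blac = 1 / 0.2934 = 3.4083
Σp_Whitᵢ² = 0.02² + 0.02² + 0.92² + 0.02² + 0.02² = 0.0004 + 0.0004 + 0.8464 + 0.0004 + 0.0004 = 0.8480
B_Whit = 1 / 0.8480 = 1.1792
Ranking by B (broadest → narrowest): Blackcap (3.41) > Garden Warbler (3.01) > Lesser Whitethroat (1.18)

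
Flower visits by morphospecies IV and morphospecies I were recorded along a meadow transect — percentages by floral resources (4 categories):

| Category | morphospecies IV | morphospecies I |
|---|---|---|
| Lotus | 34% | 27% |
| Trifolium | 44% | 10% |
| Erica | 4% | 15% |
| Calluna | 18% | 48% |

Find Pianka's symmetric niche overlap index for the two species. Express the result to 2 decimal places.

0.67

Convert percentages to proportions (divide by 100).
Σ p₁ᵢp₂ᵢ = 0.0918 + 0.0440 + 0.0060 + 0.0864 = 0.2282
Σp_1ᵢ² = 0.34² + 0.44² + 0.04² + 0.18² = 0.1156 + 0.1936 + 0.0016 + 0.0324 = 0.3432
Σp_2ᵢ² = 0.27² + 0.10² + 0.15² + 0.48² = 0.0729 + 0.0100 + 0.0225 + 0.2304 = 0.3358
O = 0.2282 / √(0.3432 × 0.3358) = 0.2282 / 0.33948 = 0.6722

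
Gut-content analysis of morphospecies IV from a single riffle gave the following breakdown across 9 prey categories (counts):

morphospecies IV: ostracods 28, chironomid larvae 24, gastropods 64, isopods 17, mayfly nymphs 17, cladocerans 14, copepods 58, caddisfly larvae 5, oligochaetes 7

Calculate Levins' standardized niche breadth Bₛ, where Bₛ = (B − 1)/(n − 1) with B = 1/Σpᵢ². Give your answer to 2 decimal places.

Proportions for morphospecies IV (n=234): 28/234=0.1197, 24/234=0.1026, 64/234=0.2735, 17/234=0.0726, 17/234=0.0726, 14/234=0.0598, 58/234=0.2479, 5/234=0.0214, 7/234=0.0299
Σpᵢ² = 0.1197² + 0.1026² + 0.2735² + 0.0726² + 0.0726² + 0.0598² + 0.2479² + 0.0214² + 0.0299² = 0.014328 + 0.010527 + 0.074802 + 0.005271 + 0.005271 + 0.003576 + 0.061454 + 0.000458 + 0.000894 = 0.176581
B = 1 / 0.176581 = 5.6631
Bₛ = (B − 1)/(n − 1) = (5.6631 − 1)/(9 − 1) = 4.6631/8 = 0.5829

0.58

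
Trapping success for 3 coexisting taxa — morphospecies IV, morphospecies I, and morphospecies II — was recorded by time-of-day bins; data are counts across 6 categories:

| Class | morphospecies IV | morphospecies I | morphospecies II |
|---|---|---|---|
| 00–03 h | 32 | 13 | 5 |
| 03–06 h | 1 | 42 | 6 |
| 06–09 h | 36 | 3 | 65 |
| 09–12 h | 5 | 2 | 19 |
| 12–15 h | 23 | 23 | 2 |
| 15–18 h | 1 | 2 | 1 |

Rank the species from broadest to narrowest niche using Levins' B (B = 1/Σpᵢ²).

Proportions for morphospecies IV (n=98): 32/98=0.3265, 1/98=0.0102, 36/98=0.3673, 5/98=0.0510, 23/98=0.2347, 1/98=0.0102
Proportions for morphospecies I (n=85): 13/85=0.1529, 42/85=0.4941, 3/85=0.0353, 2/85=0.0235, 23/85=0.2706, 2/85=0.0235
Proportions for morphospecies II (n=98): 5/98=0.0510, 6/98=0.0612, 65/98=0.6633, 19/98=0.1939, 2/98=0.0204, 1/98=0.0102
Σp_IVᵢ² = 0.3265² + 0.0102² + 0.3673² + 0.0510² + 0.2347² + 0.0102² = 0.106602 + 0.000104 + 0.134909 + 0.002601 + 0.055084 + 0.000104 = 0.299404
B_IV = 1 / 0.299404 = 3.3400
Σp_Iᵢ² = 0.1529² + 0.4941² + 0.0353² + 0.0235² + 0.2706² + 0.0235² = 0.023378 + 0.244135 + 0.001246 + 0.000552 + 0.073224 + 0.000552 = 0.343087
B_I = 1 / 0.343087 = 2.9147
Σp_IIᵢ² = 0.0510² + 0.0612² + 0.6633² + 0.1939² + 0.0204² + 0.0102² = 0.002601 + 0.003745 + 0.439967 + 0.037597 + 0.000416 + 0.000104 = 0.484430
B_II = 1 / 0.484430 = 2.0643
Ranking by B (broadest → narrowest): morphospecies IV (3.34) > morphospecies I (2.91) > morphospecies II (2.06)

morphospecies IV > morphospecies I > morphospecies II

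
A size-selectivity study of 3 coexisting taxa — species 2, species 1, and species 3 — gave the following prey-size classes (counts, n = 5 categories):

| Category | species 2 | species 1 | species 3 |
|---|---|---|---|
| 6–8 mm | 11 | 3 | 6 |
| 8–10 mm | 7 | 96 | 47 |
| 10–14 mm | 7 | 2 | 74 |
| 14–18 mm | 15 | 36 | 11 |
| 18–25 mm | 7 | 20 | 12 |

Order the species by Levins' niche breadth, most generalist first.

species 2 > species 3 > species 1

Proportions for species 2 (n=47): 11/47=0.2340, 7/47=0.1489, 7/47=0.1489, 15/47=0.3191, 7/47=0.1489
Proportions for species 1 (n=157): 3/157=0.0191, 96/157=0.6115, 2/157=0.0127, 36/157=0.2293, 20/157=0.1274
Proportions for species 3 (n=150): 6/150=0.0400, 47/150=0.3133, 74/150=0.4933, 11/150=0.0733, 12/150=0.0800
Σp_2ᵢ² = 0.2340² + 0.1489² + 0.1489² + 0.3191² + 0.1489² = 0.054756 + 0.022171 + 0.022171 + 0.101825 + 0.022171 = 0.223094
B_2 = 1 / 0.223094 = 4.4824
Σp_1ᵢ² = 0.0191² + 0.6115² + 0.0127² + 0.2293² + 0.1274² = 0.000365 + 0.373932 + 0.000161 + 0.052578 + 0.016231 = 0.443267
B_1 = 1 / 0.443267 = 2.2560
Σp_3ᵢ² = 0.0400² + 0.3133² + 0.4933² + 0.0733² + 0.0800² = 0.001600 + 0.098157 + 0.243345 + 0.005373 + 0.006400 = 0.354875
B_3 = 1 / 0.354875 = 2.8179
Ranking by B (broadest → narrowest): species 2 (4.48) > species 3 (2.82) > species 1 (2.26)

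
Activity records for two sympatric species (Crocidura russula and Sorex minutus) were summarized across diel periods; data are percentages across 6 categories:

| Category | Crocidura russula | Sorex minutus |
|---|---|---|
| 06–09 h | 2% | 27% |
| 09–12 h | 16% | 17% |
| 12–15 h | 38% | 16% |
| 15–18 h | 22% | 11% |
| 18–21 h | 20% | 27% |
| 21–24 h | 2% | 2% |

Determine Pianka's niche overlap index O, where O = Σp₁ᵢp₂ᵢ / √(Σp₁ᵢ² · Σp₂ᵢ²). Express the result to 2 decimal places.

Convert percentages to proportions (divide by 100).
Σ p₁ᵢp₂ᵢ = 0.0054 + 0.0272 + 0.0608 + 0.0242 + 0.0540 + 0.0004 = 0.1720
Σp_1ᵢ² = 0.02² + 0.16² + 0.38² + 0.22² + 0.20² + 0.02² = 0.0004 + 0.0256 + 0.1444 + 0.0484 + 0.0400 + 0.0004 = 0.2592
Σp_2ᵢ² = 0.27² + 0.17² + 0.16² + 0.11² + 0.27² + 0.02² = 0.0729 + 0.0289 + 0.0256 + 0.0121 + 0.0729 + 0.0004 = 0.2128
O = 0.1720 / √(0.2592 × 0.2128) = 0.1720 / 0.23486 = 0.7324

0.73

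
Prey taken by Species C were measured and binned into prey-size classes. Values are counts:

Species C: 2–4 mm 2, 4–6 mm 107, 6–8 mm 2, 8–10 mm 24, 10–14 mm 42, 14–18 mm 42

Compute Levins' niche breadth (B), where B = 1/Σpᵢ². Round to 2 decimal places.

3.08

Proportions for Species C (n=219): 2/219=0.0091, 107/219=0.4886, 2/219=0.0091, 24/219=0.1096, 42/219=0.1918, 42/219=0.1918
Σpᵢ² = 0.0091² + 0.4886² + 0.0091² + 0.1096² + 0.1918² + 0.1918² = 0.000083 + 0.238730 + 0.000083 + 0.012012 + 0.036787 + 0.036787 = 0.324482
B = 1 / 0.324482 = 3.0818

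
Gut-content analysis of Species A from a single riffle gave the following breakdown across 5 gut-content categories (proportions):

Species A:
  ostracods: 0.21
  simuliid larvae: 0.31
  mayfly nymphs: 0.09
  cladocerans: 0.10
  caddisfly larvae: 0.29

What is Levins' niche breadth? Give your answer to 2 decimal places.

4.13

Σpᵢ² = 0.21² + 0.31² + 0.09² + 0.10² + 0.29² = 0.0441 + 0.0961 + 0.0081 + 0.0100 + 0.0841 = 0.2424
B = 1 / 0.2424 = 4.1254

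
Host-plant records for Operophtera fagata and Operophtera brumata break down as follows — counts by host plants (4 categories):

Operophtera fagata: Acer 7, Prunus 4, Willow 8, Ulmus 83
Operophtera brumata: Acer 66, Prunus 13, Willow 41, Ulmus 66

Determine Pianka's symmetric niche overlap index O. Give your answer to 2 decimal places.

0.73

Proportions for Operophtera fagata (n=102): 7/102=0.0686, 4/102=0.0392, 8/102=0.0784, 83/102=0.8137
Proportions for Operophtera brumata (n=186): 66/186=0.3548, 13/186=0.0699, 41/186=0.2204, 66/186=0.3548
Σ p₁ᵢp₂ᵢ = 0.024339 + 0.002740 + 0.017279 + 0.288701 = 0.333059
Σp_1ᵢ² = 0.0686² + 0.0392² + 0.0784² + 0.8137² = 0.004706 + 0.001537 + 0.006147 + 0.662108 = 0.674498
Σp_2ᵢ² = 0.3548² + 0.0699² + 0.2204² + 0.3548² = 0.125883 + 0.004886 + 0.048576 + 0.125883 = 0.305228
O = 0.333059 / √(0.674498 × 0.305228) = 0.333059 / 0.4537352 = 0.7340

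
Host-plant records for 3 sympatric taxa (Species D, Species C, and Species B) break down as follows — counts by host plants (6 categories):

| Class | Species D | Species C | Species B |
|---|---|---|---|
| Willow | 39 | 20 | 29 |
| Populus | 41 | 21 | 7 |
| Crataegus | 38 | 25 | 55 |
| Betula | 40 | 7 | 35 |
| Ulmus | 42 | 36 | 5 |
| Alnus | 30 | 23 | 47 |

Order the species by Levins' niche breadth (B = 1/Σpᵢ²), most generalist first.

Proportions for Species D (n=230): 39/230=0.1696, 41/230=0.1783, 38/230=0.1652, 40/230=0.1739, 42/230=0.1826, 30/230=0.1304
Proportions for Species C (n=132): 20/132=0.1515, 21/132=0.1591, 25/132=0.1894, 7/132=0.0530, 36/132=0.2727, 23/132=0.1742
Proportions for Species B (n=178): 29/178=0.1629, 7/178=0.0393, 55/178=0.3090, 35/178=0.1966, 5/178=0.0281, 47/178=0.2640
Σp_Dᵢ² = 0.1696² + 0.1783² + 0.1652² + 0.1739² + 0.1826² + 0.1304² = 0.028764 + 0.031791 + 0.027291 + 0.030241 + 0.033343 + 0.017004 = 0.168434
B_D = 1 / 0.168434 = 5.9370
Σp_Cᵢ² = 0.1515² + 0.1591² + 0.1894² + 0.0530² + 0.2727² + 0.1742² = 0.022952 + 0.025313 + 0.035872 + 0.002809 + 0.074365 + 0.030346 = 0.191657
B_C = 1 / 0.191657 = 5.2177
Σp_Bᵢ² = 0.1629² + 0.0393² + 0.3090² + 0.1966² + 0.0281² + 0.2640² = 0.026536 + 0.001544 + 0.095481 + 0.038652 + 0.000790 + 0.069696 = 0.232699
B_B = 1 / 0.232699 = 4.2974
Ranking by B (broadest → narrowest): Species D (5.94) > Species C (5.22) > Species B (4.30)

Species D > Species C > Species B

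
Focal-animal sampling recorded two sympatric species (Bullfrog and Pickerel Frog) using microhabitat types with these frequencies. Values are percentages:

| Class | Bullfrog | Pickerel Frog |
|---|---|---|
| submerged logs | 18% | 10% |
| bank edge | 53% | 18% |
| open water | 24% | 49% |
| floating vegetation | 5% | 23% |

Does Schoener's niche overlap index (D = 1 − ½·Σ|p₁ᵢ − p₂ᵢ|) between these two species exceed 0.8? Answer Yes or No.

Convert percentages to proportions (divide by 100).
Σ|p₁ᵢ − p₂ᵢ| = 0.08 + 0.35 + 0.25 + 0.18 = 0.86
D = 1 − ½ × 0.86 = 1 − 0.430 = 0.5700
D = 0.5700 < 0.8 → No.

No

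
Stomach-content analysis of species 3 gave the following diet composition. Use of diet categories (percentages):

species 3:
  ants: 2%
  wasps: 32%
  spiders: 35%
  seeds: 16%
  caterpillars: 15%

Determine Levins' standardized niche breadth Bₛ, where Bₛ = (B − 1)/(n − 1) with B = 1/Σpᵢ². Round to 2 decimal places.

Convert percentages to proportions (divide by 100).
Σpᵢ² = 0.02² + 0.32² + 0.35² + 0.16² + 0.15² = 0.0004 + 0.1024 + 0.1225 + 0.0256 + 0.0225 = 0.2734
B = 1 / 0.2734 = 3.6576
Bₛ = (B − 1)/(n − 1) = (3.6576 − 1)/(5 − 1) = 2.6576/4 = 0.6644

0.66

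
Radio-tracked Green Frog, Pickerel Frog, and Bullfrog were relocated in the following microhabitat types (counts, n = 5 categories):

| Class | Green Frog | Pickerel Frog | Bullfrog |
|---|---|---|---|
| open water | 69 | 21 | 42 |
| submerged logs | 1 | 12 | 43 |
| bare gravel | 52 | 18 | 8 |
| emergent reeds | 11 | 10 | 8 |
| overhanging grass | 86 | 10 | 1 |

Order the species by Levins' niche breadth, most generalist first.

Proportions for Green Frog (n=219): 69/219=0.3151, 1/219=0.0046, 52/219=0.2374, 11/219=0.0502, 86/219=0.3927
Proportions for Pickerel Frog (n=71): 21/71=0.2958, 12/71=0.1690, 18/71=0.2535, 10/71=0.1408, 10/71=0.1408
Proportions for Bullfrog (n=102): 42/102=0.4118, 43/102=0.4216, 8/102=0.0784, 8/102=0.0784, 1/102=0.0098
Σp_Greeᵢ² = 0.3151² + 0.0046² + 0.2374² + 0.0502² + 0.3927² = 0.099288 + 0.000021 + 0.056359 + 0.002520 + 0.154213 = 0.312401
B_Gree = 1 / 0.312401 = 3.2010
Σp_Pickᵢ² = 0.2958² + 0.1690² + 0.2535² + 0.1408² + 0.1408² = 0.087498 + 0.028561 + 0.064262 + 0.019825 + 0.019825 = 0.219971
B_Pick = 1 / 0.219971 = 4.5461
Σp_Bullᵢ² = 0.4118² + 0.4216² + 0.0784² + 0.0784² + 0.0098² = 0.169579 + 0.177747 + 0.006147 + 0.006147 + 0.000096 = 0.359716
B_Bull = 1 / 0.359716 = 2.7800
Ranking by B (broadest → narrowest): Pickerel Frog (4.55) > Green Frog (3.20) > Bullfrog (2.78)

Pickerel Frog > Green Frog > Bullfrog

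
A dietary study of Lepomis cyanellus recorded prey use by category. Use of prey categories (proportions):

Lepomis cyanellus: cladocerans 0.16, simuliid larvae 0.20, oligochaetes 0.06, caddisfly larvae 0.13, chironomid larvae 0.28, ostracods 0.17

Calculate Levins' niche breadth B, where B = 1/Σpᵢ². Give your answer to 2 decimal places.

5.17

Σpᵢ² = 0.16² + 0.20² + 0.06² + 0.13² + 0.28² + 0.17² = 0.0256 + 0.0400 + 0.0036 + 0.0169 + 0.0784 + 0.0289 = 0.1934
B = 1 / 0.1934 = 5.1706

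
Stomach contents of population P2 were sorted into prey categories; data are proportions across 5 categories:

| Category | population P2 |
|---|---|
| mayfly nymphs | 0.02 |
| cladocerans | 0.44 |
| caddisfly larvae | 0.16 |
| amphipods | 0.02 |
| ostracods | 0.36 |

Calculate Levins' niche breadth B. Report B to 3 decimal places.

2.860

Σpᵢ² = 0.02² + 0.44² + 0.16² + 0.02² + 0.36² = 0.0004 + 0.1936 + 0.0256 + 0.0004 + 0.1296 = 0.3496
B = 1 / 0.3496 = 2.86041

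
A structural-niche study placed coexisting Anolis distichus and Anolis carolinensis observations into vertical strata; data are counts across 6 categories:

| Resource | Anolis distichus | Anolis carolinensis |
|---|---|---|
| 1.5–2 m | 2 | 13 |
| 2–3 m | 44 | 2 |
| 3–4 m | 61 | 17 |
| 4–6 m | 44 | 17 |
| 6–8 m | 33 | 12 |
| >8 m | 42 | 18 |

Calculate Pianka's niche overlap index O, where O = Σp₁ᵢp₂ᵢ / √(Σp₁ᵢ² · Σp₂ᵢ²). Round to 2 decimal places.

0.85

Proportions for Anolis distichus (n=226): 2/226=0.0088, 44/226=0.1947, 61/226=0.2699, 44/226=0.1947, 33/226=0.1460, 42/226=0.1858
Proportions for Anolis carolinensis (n=79): 13/79=0.1646, 2/79=0.0253, 17/79=0.2152, 17/79=0.2152, 12/79=0.1519, 18/79=0.2278
Σ p₁ᵢp₂ᵢ = 0.001448 + 0.004926 + 0.058082 + 0.041899 + 0.022177 + 0.042325 = 0.170857
Σp_1ᵢ² = 0.0088² + 0.1947² + 0.2699² + 0.1947² + 0.1460² + 0.1858² = 0.000077 + 0.037908 + 0.072846 + 0.037908 + 0.021316 + 0.034522 = 0.204577
Σp_2ᵢ² = 0.1646² + 0.0253² + 0.2152² + 0.2152² + 0.1519² + 0.2278² = 0.027093 + 0.000640 + 0.046311 + 0.046311 + 0.023074 + 0.051893 = 0.195322
O = 0.170857 / √(0.204577 × 0.195322) = 0.170857 / 0.1998959 = 0.8547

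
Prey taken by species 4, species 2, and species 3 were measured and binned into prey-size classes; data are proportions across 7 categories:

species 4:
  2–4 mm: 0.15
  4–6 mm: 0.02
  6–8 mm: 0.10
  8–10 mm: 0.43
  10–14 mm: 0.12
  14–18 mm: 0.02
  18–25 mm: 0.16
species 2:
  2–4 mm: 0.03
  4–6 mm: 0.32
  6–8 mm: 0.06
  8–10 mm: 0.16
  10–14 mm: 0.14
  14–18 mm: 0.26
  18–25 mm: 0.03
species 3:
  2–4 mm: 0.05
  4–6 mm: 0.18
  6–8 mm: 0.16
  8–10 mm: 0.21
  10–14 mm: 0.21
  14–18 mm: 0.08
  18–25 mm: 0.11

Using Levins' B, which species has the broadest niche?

Σp_4ᵢ² = 0.15² + 0.02² + 0.10² + 0.43² + 0.12² + 0.02² + 0.16² = 0.0225 + 0.0004 + 0.0100 + 0.1849 + 0.0144 + 0.0004 + 0.0256 = 0.2582
B_4 = 1 / 0.2582 = 3.8730
Σp_2ᵢ² = 0.03² + 0.32² + 0.06² + 0.16² + 0.14² + 0.26² + 0.03² = 0.0009 + 0.1024 + 0.0036 + 0.0256 + 0.0196 + 0.0676 + 0.0009 = 0.2206
B_2 = 1 / 0.2206 = 4.5331
Σp_3ᵢ² = 0.05² + 0.18² + 0.16² + 0.21² + 0.21² + 0.08² + 0.11² = 0.0025 + 0.0324 + 0.0256 + 0.0441 + 0.0441 + 0.0064 + 0.0121 = 0.1672
B_3 = 1 / 0.1672 = 5.9809
Highest B → broadest niche (most generalist): species 3 (B = 5.98).

species 3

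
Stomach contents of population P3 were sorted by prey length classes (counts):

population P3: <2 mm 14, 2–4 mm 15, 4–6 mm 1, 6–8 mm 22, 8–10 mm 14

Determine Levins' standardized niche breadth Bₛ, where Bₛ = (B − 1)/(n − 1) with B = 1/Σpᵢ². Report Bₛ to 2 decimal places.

0.74

Proportions for population P3 (n=66): 14/66=0.2121, 15/66=0.2273, 1/66=0.0152, 22/66=0.3333, 14/66=0.2121
Σpᵢ² = 0.2121² + 0.2273² + 0.0152² + 0.3333² + 0.2121² = 0.044986 + 0.051665 + 0.000231 + 0.111089 + 0.044986 = 0.252957
B = 1 / 0.252957 = 3.9532
Bₛ = (B − 1)/(n − 1) = (3.9532 − 1)/(5 − 1) = 2.9532/4 = 0.7383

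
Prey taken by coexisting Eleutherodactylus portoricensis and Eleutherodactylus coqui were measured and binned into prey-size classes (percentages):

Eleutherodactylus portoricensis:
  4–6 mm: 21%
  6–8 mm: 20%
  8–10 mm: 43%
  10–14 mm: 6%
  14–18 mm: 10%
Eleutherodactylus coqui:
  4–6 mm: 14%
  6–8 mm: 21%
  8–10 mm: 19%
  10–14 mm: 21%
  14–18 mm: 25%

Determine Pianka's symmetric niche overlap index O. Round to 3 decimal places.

Convert percentages to proportions (divide by 100).
Σ p₁ᵢp₂ᵢ = 0.0294 + 0.0420 + 0.0817 + 0.0126 + 0.0250 = 0.1907
Σp_1ᵢ² = 0.21² + 0.20² + 0.43² + 0.06² + 0.10² = 0.0441 + 0.0400 + 0.1849 + 0.0036 + 0.0100 = 0.2826
Σp_2ᵢ² = 0.14² + 0.21² + 0.19² + 0.21² + 0.25² = 0.0196 + 0.0441 + 0.0361 + 0.0441 + 0.0625 = 0.2064
O = 0.1907 / √(0.2826 × 0.2064) = 0.1907 / 0.241513 = 0.78961

0.790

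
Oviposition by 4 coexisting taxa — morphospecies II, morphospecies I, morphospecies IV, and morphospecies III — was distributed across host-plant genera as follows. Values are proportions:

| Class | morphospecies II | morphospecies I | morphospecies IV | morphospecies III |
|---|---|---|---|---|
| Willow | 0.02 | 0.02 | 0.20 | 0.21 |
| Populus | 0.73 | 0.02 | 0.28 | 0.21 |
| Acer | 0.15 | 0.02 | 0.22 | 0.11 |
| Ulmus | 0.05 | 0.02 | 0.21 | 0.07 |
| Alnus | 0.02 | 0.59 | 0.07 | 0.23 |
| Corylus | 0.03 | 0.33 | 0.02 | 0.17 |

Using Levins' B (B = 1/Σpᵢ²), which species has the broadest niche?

morphospecies III

Σp_IIᵢ² = 0.02² + 0.73² + 0.15² + 0.05² + 0.02² + 0.03² = 0.0004 + 0.5329 + 0.0225 + 0.0025 + 0.0004 + 0.0009 = 0.5596
B_II = 1 / 0.5596 = 1.7870
Σp_Iᵢ² = 0.02² + 0.02² + 0.02² + 0.02² + 0.59² + 0.33² = 0.0004 + 0.0004 + 0.0004 + 0.0004 + 0.3481 + 0.1089 = 0.4586
B_I = 1 / 0.4586 = 2.1805
Σp_IVᵢ² = 0.20² + 0.28² + 0.22² + 0.21² + 0.07² + 0.02² = 0.0400 + 0.0784 + 0.0484 + 0.0441 + 0.0049 + 0.0004 = 0.2162
B_IV = 1 / 0.2162 = 4.6253
Σp_IIIᵢ² = 0.21² + 0.21² + 0.11² + 0.07² + 0.23² + 0.17² = 0.0441 + 0.0441 + 0.0121 + 0.0049 + 0.0529 + 0.0289 = 0.1870
B_III = 1 / 0.1870 = 5.3476
Highest B → broadest niche (most generalist): morphospecies III (B = 5.35).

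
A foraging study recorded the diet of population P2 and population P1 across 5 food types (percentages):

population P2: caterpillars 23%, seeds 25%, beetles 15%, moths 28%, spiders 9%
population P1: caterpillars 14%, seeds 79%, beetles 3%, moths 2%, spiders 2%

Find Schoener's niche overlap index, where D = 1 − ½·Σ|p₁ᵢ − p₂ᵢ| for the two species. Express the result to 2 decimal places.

Convert percentages to proportions (divide by 100).
Σ|p₁ᵢ − p₂ᵢ| = 0.09 + 0.54 + 0.12 + 0.26 + 0.07 = 1.08
D = 1 − ½ × 1.08 = 1 − 0.540 = 0.4600

0.46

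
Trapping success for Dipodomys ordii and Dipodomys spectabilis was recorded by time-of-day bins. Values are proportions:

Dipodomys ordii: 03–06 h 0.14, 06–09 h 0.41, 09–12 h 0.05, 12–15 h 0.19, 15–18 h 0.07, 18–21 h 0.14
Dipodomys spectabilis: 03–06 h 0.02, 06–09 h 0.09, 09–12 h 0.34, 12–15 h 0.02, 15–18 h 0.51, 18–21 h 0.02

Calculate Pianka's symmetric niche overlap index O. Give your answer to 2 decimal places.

0.32

Σ p₁ᵢp₂ᵢ = 0.0028 + 0.0369 + 0.0170 + 0.0038 + 0.0357 + 0.0028 = 0.0990
Σp_1ᵢ² = 0.14² + 0.41² + 0.05² + 0.19² + 0.07² + 0.14² = 0.0196 + 0.1681 + 0.0025 + 0.0361 + 0.0049 + 0.0196 = 0.2508
Σp_2ᵢ² = 0.02² + 0.09² + 0.34² + 0.02² + 0.51² + 0.02² = 0.0004 + 0.0081 + 0.1156 + 0.0004 + 0.2601 + 0.0004 = 0.3850
O = 0.0990 / √(0.2508 × 0.3850) = 0.0990 / 0.31074 = 0.3186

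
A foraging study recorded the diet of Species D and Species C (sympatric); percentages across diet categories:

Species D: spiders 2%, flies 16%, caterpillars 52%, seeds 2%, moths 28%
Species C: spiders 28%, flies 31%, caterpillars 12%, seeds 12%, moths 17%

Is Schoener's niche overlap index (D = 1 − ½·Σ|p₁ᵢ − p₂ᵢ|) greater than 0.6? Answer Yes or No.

Convert percentages to proportions (divide by 100).
Σ|p₁ᵢ − p₂ᵢ| = 0.26 + 0.15 + 0.40 + 0.10 + 0.11 = 1.02
D = 1 − ½ × 1.02 = 1 − 0.510 = 0.4900
D = 0.4900 < 0.6 → No.

No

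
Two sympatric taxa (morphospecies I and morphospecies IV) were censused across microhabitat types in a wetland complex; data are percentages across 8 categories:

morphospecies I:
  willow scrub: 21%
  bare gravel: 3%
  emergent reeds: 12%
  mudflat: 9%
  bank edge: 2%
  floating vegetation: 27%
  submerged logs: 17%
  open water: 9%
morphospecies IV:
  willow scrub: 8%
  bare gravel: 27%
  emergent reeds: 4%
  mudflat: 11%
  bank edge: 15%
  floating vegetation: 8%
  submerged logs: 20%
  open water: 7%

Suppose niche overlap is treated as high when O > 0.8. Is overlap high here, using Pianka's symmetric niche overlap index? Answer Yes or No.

Convert percentages to proportions (divide by 100).
Σ p₁ᵢp₂ᵢ = 0.0168 + 0.0081 + 0.0048 + 0.0099 + 0.0030 + 0.0216 + 0.0340 + 0.0063 = 0.1045
Σp_1ᵢ² = 0.21² + 0.03² + 0.12² + 0.09² + 0.02² + 0.27² + 0.17² + 0.09² = 0.0441 + 0.0009 + 0.0144 + 0.0081 + 0.0004 + 0.0729 + 0.0289 + 0.0081 = 0.1778
Σp_2ᵢ² = 0.08² + 0.27² + 0.04² + 0.11² + 0.15² + 0.08² + 0.20² + 0.07² = 0.0064 + 0.0729 + 0.0016 + 0.0121 + 0.0225 + 0.0064 + 0.0400 + 0.0049 = 0.1668
O = 0.1045 / √(0.1778 × 0.1668) = 0.1045 / 0.17221 = 0.6068
O = 0.6068 < 0.8 → No.

No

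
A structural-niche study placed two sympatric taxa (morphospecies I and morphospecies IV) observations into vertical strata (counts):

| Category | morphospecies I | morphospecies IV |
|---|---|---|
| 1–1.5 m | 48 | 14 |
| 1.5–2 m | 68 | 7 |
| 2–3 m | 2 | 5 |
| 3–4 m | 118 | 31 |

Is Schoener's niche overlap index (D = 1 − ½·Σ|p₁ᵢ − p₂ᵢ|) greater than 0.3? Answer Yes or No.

Proportions for morphospecies I (n=236): 48/236=0.2034, 68/236=0.2881, 2/236=0.0085, 118/236=0.5000
Proportions for morphospecies IV (n=57): 14/57=0.2456, 7/57=0.1228, 5/57=0.0877, 31/57=0.5439
Σ|p₁ᵢ − p₂ᵢ| = 0.0422 + 0.1653 + 0.0792 + 0.0439 = 0.3306
D = 1 − ½ × 0.3306 = 1 − 0.16530 = 0.83470
D = 0.83470 > 0.3 → Yes.

Yes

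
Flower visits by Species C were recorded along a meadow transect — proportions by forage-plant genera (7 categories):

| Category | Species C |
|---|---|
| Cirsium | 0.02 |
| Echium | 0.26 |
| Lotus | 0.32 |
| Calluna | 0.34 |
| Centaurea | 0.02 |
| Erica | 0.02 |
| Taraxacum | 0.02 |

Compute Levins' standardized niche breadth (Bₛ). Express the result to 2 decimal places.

Σpᵢ² = 0.02² + 0.26² + 0.32² + 0.34² + 0.02² + 0.02² + 0.02² = 0.0004 + 0.0676 + 0.1024 + 0.1156 + 0.0004 + 0.0004 + 0.0004 = 0.2872
B = 1 / 0.2872 = 3.4819
Bₛ = (B − 1)/(n − 1) = (3.4819 − 1)/(7 − 1) = 2.4819/6 = 0.4137

0.41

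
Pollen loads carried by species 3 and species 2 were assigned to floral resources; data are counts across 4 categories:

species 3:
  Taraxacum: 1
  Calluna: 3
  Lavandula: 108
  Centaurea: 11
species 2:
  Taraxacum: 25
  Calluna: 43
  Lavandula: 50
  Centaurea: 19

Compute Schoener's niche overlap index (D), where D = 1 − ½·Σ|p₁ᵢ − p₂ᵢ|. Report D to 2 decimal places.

0.49

Proportions for species 3 (n=123): 1/123=0.0081, 3/123=0.0244, 108/123=0.8780, 11/123=0.0894
Proportions for species 2 (n=137): 25/137=0.1825, 43/137=0.3139, 50/137=0.3650, 19/137=0.1387
Σ|p₁ᵢ − p₂ᵢ| = 0.1744 + 0.2895 + 0.5130 + 0.0493 = 1.0262
D = 1 − ½ × 1.0262 = 1 − 0.51310 = 0.48690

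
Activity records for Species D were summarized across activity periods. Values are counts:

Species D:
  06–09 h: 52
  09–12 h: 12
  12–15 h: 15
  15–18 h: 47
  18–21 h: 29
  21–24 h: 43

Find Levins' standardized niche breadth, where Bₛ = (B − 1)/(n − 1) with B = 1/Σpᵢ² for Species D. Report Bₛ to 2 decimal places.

0.78

Proportions for Species D (n=198): 52/198=0.2626, 12/198=0.0606, 15/198=0.0758, 47/198=0.2374, 29/198=0.1465, 43/198=0.2172
Σpᵢ² = 0.2626² + 0.0606² + 0.0758² + 0.2374² + 0.1465² + 0.2172² = 0.068959 + 0.003672 + 0.005746 + 0.056359 + 0.021462 + 0.047176 = 0.203374
B = 1 / 0.203374 = 4.9170
Bₛ = (B − 1)/(n − 1) = (4.9170 − 1)/(6 − 1) = 3.9170/5 = 0.7834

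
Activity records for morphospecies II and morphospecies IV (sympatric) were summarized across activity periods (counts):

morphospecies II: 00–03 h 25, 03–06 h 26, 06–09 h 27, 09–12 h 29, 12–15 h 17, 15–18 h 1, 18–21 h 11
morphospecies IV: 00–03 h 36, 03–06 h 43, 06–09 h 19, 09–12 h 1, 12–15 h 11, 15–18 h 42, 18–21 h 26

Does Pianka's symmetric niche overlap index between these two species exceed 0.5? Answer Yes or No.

Yes

Proportions for morphospecies II (n=136): 25/136=0.1838, 26/136=0.1912, 27/136=0.1985, 29/136=0.2132, 17/136=0.1250, 1/136=0.0074, 11/136=0.0809
Proportions for morphospecies IV (n=178): 36/178=0.2022, 43/178=0.2416, 19/178=0.1067, 1/178=0.0056, 11/178=0.0618, 42/178=0.2360, 26/178=0.1461
Σ p₁ᵢp₂ᵢ = 0.037164 + 0.046194 + 0.021180 + 0.001194 + 0.007725 + 0.001746 + 0.011819 = 0.127022
Σp_1ᵢ² = 0.1838² + 0.1912² + 0.1985² + 0.2132² + 0.1250² + 0.0074² + 0.0809² = 0.033782 + 0.036557 + 0.039402 + 0.045454 + 0.015625 + 0.000055 + 0.006545 = 0.177420
Σp_2ᵢ² = 0.2022² + 0.2416² + 0.1067² + 0.0056² + 0.0618² + 0.2360² + 0.1461² = 0.040885 + 0.058371 + 0.011385 + 0.000031 + 0.003819 + 0.055696 + 0.021345 = 0.191532
O = 0.127022 / √(0.177420 × 0.191532) = 0.127022 / 0.1843410 = 0.6891
O = 0.6891 > 0.5 → Yes.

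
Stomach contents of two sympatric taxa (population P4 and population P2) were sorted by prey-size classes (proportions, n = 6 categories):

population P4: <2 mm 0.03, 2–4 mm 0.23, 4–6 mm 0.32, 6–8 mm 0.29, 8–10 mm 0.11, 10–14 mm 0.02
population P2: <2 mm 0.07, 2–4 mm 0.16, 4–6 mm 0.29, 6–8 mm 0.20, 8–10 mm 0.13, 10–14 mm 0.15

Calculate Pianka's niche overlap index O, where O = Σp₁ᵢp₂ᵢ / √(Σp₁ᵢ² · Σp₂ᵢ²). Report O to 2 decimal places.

Σ p₁ᵢp₂ᵢ = 0.0021 + 0.0368 + 0.0928 + 0.0580 + 0.0143 + 0.0030 = 0.2070
Σp_1ᵢ² = 0.03² + 0.23² + 0.32² + 0.29² + 0.11² + 0.02² = 0.0009 + 0.0529 + 0.1024 + 0.0841 + 0.0121 + 0.0004 = 0.2528
Σp_2ᵢ² = 0.07² + 0.16² + 0.29² + 0.20² + 0.13² + 0.15² = 0.0049 + 0.0256 + 0.0841 + 0.0400 + 0.0169 + 0.0225 = 0.1940
O = 0.2070 / √(0.2528 × 0.1940) = 0.2070 / 0.22146 = 0.9347

0.93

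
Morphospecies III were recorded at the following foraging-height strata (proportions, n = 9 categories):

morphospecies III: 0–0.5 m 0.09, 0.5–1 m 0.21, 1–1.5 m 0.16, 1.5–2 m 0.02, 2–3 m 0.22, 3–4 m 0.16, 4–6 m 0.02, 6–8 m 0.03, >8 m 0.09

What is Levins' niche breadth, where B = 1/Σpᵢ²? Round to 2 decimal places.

6.19

Σpᵢ² = 0.09² + 0.21² + 0.16² + 0.02² + 0.22² + 0.16² + 0.02² + 0.03² + 0.09² = 0.0081 + 0.0441 + 0.0256 + 0.0004 + 0.0484 + 0.0256 + 0.0004 + 0.0009 + 0.0081 = 0.1616
B = 1 / 0.1616 = 6.1881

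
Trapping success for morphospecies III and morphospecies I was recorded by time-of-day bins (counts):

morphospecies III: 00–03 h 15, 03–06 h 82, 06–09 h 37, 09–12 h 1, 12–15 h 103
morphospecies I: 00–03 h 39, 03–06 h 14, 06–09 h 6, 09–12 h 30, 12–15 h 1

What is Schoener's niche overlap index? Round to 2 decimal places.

Proportions for morphospecies III (n=238): 15/238=0.0630, 82/238=0.3445, 37/238=0.1555, 1/238=0.0042, 103/238=0.4328
Proportions for morphospecies I (n=90): 39/90=0.4333, 14/90=0.1556, 6/90=0.0667, 30/90=0.3333, 1/90=0.0111
Σ|p₁ᵢ − p₂ᵢ| = 0.3703 + 0.1889 + 0.0888 + 0.3291 + 0.4217 = 1.3988
D = 1 − ½ × 1.3988 = 1 − 0.69940 = 0.30060

0.30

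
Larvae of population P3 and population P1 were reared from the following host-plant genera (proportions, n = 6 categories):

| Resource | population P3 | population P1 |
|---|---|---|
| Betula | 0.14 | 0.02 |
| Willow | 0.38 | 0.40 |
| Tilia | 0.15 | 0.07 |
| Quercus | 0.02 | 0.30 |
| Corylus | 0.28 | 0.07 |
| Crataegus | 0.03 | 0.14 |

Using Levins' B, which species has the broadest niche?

population P3

Σp_P3ᵢ² = 0.14² + 0.38² + 0.15² + 0.02² + 0.28² + 0.03² = 0.0196 + 0.1444 + 0.0225 + 0.0004 + 0.0784 + 0.0009 = 0.2662
B_P3 = 1 / 0.2662 = 3.7566
Σp_P1ᵢ² = 0.02² + 0.40² + 0.07² + 0.30² + 0.07² + 0.14² = 0.0004 + 0.1600 + 0.0049 + 0.0900 + 0.0049 + 0.0196 = 0.2798
B_P1 = 1 / 0.2798 = 3.5740
Highest B → broadest niche (most generalist): population P3 (B = 3.76).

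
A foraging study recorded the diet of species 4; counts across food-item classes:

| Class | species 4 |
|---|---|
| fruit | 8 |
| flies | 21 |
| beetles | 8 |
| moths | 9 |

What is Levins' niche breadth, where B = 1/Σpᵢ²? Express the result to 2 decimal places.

Proportions for species 4 (n=46): 8/46=0.1739, 21/46=0.4565, 8/46=0.1739, 9/46=0.1957
Σpᵢ² = 0.1739² + 0.4565² + 0.1739² + 0.1957² = 0.030241 + 0.208392 + 0.030241 + 0.038298 = 0.307172
B = 1 / 0.307172 = 3.2555

3.26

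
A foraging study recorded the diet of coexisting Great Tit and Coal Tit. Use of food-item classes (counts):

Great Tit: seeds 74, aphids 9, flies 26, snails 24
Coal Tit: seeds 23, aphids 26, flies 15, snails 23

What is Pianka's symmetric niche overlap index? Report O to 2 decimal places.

Proportions for Great Tit (n=133): 74/133=0.5564, 9/133=0.0677, 26/133=0.1955, 24/133=0.1805
Proportions for Coal Tit (n=87): 23/87=0.2644, 26/87=0.2989, 15/87=0.1724, 23/87=0.2644
Σ p₁ᵢp₂ᵢ = 0.147112 + 0.020236 + 0.033704 + 0.047724 = 0.248776
Σp_1ᵢ² = 0.5564² + 0.0677² + 0.1955² + 0.1805² = 0.309581 + 0.004583 + 0.038220 + 0.032580 = 0.384964
Σp_2ᵢ² = 0.2644² + 0.2989² + 0.1724² + 0.2644² = 0.069907 + 0.089341 + 0.029722 + 0.069907 = 0.258877
O = 0.248776 / √(0.384964 × 0.258877) = 0.248776 / 0.3156871 = 0.7880

0.79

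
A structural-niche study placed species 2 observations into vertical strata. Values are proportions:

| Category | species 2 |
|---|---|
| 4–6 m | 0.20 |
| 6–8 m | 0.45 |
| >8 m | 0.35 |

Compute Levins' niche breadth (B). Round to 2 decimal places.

2.74

Σpᵢ² = 0.20² + 0.45² + 0.35² = 0.0400 + 0.2025 + 0.1225 = 0.3650
B = 1 / 0.3650 = 2.7397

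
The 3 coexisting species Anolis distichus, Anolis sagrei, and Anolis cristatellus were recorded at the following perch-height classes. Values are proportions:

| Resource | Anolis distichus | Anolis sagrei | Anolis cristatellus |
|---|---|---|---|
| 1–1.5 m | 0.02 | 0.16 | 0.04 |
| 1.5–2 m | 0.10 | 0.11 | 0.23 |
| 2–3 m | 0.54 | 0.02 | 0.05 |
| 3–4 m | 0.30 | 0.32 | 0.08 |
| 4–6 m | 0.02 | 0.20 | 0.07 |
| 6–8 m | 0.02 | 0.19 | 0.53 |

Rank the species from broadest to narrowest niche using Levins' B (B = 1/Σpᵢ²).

Σp_distᵢ² = 0.02² + 0.10² + 0.54² + 0.30² + 0.02² + 0.02² = 0.0004 + 0.0100 + 0.2916 + 0.0900 + 0.0004 + 0.0004 = 0.3928
B_dist = 1 / 0.3928 = 2.5458
Σp_sagrᵢ² = 0.16² + 0.11² + 0.02² + 0.32² + 0.20² + 0.19² = 0.0256 + 0.0121 + 0.0004 + 0.1024 + 0.0400 + 0.0361 = 0.2166
B_sagr = 1 / 0.2166 = 4.6168
Σp_crisᵢ² = 0.04² + 0.23² + 0.05² + 0.08² + 0.07² + 0.53² = 0.0016 + 0.0529 + 0.0025 + 0.0064 + 0.0049 + 0.2809 = 0.3492
B_cris = 1 / 0.3492 = 2.8637
Ranking by B (broadest → narrowest): Anolis sagrei (4.62) > Anolis cristatellus (2.86) > Anolis distichus (2.55)

Anolis sagrei > Anolis cristatellus > Anolis distichus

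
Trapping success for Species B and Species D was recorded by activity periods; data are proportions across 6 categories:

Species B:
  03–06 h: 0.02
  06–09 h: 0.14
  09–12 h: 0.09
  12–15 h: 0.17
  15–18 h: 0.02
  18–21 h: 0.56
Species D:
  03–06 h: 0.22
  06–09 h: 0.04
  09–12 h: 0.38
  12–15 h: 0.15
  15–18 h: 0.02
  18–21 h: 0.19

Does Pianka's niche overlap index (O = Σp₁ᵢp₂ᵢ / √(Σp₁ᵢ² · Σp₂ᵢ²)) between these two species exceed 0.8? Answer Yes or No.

No

Σ p₁ᵢp₂ᵢ = 0.0044 + 0.0056 + 0.0342 + 0.0255 + 0.0004 + 0.1064 = 0.1765
Σp_1ᵢ² = 0.02² + 0.14² + 0.09² + 0.17² + 0.02² + 0.56² = 0.0004 + 0.0196 + 0.0081 + 0.0289 + 0.0004 + 0.3136 = 0.3710
Σp_2ᵢ² = 0.22² + 0.04² + 0.38² + 0.15² + 0.02² + 0.19² = 0.0484 + 0.0016 + 0.1444 + 0.0225 + 0.0004 + 0.0361 = 0.2534
O = 0.1765 / √(0.3710 × 0.2534) = 0.1765 / 0.30661 = 0.5756
O = 0.5756 < 0.8 → No.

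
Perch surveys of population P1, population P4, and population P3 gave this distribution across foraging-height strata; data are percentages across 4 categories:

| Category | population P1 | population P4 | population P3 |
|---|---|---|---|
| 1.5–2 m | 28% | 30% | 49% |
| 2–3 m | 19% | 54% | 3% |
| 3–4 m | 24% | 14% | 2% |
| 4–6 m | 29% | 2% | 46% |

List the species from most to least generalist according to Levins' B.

Convert percentages to proportions (divide by 100).
Σp_P1ᵢ² = 0.28² + 0.19² + 0.24² + 0.29² = 0.0784 + 0.0361 + 0.0576 + 0.0841 = 0.2562
B_P1 = 1 / 0.2562 = 3.9032
Σp_P4ᵢ² = 0.30² + 0.54² + 0.14² + 0.02² = 0.0900 + 0.2916 + 0.0196 + 0.0004 = 0.4016
B_P4 = 1 / 0.4016 = 2.4900
Σp_P3ᵢ² = 0.49² + 0.03² + 0.02² + 0.46² = 0.2401 + 0.0009 + 0.0004 + 0.2116 = 0.4530
B_P3 = 1 / 0.4530 = 2.2075
Ranking by B (broadest → narrowest): population P1 (3.90) > population P4 (2.49) > population P3 (2.21)

population P1 > population P4 > population P3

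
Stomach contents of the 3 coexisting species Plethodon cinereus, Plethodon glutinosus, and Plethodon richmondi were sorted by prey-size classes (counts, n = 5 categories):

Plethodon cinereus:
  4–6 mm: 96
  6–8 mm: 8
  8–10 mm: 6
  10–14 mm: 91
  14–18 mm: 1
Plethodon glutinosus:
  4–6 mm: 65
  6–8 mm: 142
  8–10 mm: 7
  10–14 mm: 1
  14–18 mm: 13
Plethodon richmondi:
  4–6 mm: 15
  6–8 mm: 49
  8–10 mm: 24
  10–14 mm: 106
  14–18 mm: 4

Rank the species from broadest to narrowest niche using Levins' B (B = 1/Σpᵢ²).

Plethodon richmondi > Plethodon cinereus > Plethodon glutinosus

Proportions for Plethodon cinereus (n=202): 96/202=0.4752, 8/202=0.0396, 6/202=0.0297, 91/202=0.4505, 1/202=0.0050
Proportions for Plethodon glutinosus (n=228): 65/228=0.2851, 142/228=0.6228, 7/228=0.0307, 1/228=0.0044, 13/228=0.0570
Proportions for Plethodon richmondi (n=198): 15/198=0.0758, 49/198=0.2475, 24/198=0.1212, 106/198=0.5354, 4/198=0.0202
Σp_cineᵢ² = 0.4752² + 0.0396² + 0.0297² + 0.4505² + 0.0050² = 0.225815 + 0.001568 + 0.000882 + 0.202950 + 0.000025 = 0.431240
B_cine = 1 / 0.431240 = 2.3189
Σp_glutᵢ² = 0.2851² + 0.6228² + 0.0307² + 0.0044² + 0.0570² = 0.081282 + 0.387880 + 0.000942 + 0.000019 + 0.003249 = 0.473372
B_glut = 1 / 0.473372 = 2.1125
Σp_richᵢ² = 0.0758² + 0.2475² + 0.1212² + 0.5354² + 0.0202² = 0.005746 + 0.061256 + 0.014689 + 0.286653 + 0.000408 = 0.368752
B_rich = 1 / 0.368752 = 2.7118
Ranking by B (broadest → narrowest): Plethodon richmondi (2.71) > Plethodon cinereus (2.32) > Plethodon glutinosus (2.11)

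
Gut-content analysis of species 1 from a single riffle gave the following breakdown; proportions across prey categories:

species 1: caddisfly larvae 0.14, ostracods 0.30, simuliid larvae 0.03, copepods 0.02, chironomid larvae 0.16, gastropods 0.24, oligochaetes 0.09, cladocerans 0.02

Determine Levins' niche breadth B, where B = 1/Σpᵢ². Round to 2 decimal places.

4.94

Σpᵢ² = 0.14² + 0.30² + 0.03² + 0.02² + 0.16² + 0.24² + 0.09² + 0.02² = 0.0196 + 0.0900 + 0.0009 + 0.0004 + 0.0256 + 0.0576 + 0.0081 + 0.0004 = 0.2026
B = 1 / 0.2026 = 4.9358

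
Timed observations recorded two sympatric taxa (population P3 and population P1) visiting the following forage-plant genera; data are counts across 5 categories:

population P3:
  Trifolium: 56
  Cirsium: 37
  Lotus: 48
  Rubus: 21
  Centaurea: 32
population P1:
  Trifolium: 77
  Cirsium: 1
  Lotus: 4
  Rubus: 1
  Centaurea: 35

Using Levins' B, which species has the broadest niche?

Proportions for population P3 (n=194): 56/194=0.2887, 37/194=0.1907, 48/194=0.2474, 21/194=0.1082, 32/194=0.1649
Proportions for population P1 (n=118): 77/118=0.6525, 1/118=0.0085, 4/118=0.0339, 1/118=0.0085, 35/118=0.2966
Σp_P3ᵢ² = 0.2887² + 0.1907² + 0.2474² + 0.1082² + 0.1649² = 0.083348 + 0.036366 + 0.061207 + 0.011707 + 0.027192 = 0.219820
B_P3 = 1 / 0.219820 = 4.5492
Σp_P1ᵢ² = 0.6525² + 0.0085² + 0.0339² + 0.0085² + 0.2966² = 0.425756 + 0.000072 + 0.001149 + 0.000072 + 0.087972 = 0.515021
B_P1 = 1 / 0.515021 = 1.9417
Highest B → broadest niche (most generalist): population P3 (B = 4.55).

population P3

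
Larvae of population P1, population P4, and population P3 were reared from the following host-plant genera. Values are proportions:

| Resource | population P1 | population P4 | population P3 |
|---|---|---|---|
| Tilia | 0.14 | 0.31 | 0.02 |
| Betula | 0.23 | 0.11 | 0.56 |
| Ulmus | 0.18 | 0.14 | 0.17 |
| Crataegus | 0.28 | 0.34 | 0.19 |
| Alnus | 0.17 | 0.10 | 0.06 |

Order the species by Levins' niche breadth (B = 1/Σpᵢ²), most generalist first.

Σp_P1ᵢ² = 0.14² + 0.23² + 0.18² + 0.28² + 0.17² = 0.0196 + 0.0529 + 0.0324 + 0.0784 + 0.0289 = 0.2122
B_P1 = 1 / 0.2122 = 4.7125
Σp_P4ᵢ² = 0.31² + 0.11² + 0.14² + 0.34² + 0.10² = 0.0961 + 0.0121 + 0.0196 + 0.1156 + 0.0100 = 0.2534
B_P4 = 1 / 0.2534 = 3.9463
Σp_P3ᵢ² = 0.02² + 0.56² + 0.17² + 0.19² + 0.06² = 0.0004 + 0.3136 + 0.0289 + 0.0361 + 0.0036 = 0.3826
B_P3 = 1 / 0.3826 = 2.6137
Ranking by B (broadest → narrowest): population P1 (4.71) > population P4 (3.95) > population P3 (2.61)

population P1 > population P4 > population P3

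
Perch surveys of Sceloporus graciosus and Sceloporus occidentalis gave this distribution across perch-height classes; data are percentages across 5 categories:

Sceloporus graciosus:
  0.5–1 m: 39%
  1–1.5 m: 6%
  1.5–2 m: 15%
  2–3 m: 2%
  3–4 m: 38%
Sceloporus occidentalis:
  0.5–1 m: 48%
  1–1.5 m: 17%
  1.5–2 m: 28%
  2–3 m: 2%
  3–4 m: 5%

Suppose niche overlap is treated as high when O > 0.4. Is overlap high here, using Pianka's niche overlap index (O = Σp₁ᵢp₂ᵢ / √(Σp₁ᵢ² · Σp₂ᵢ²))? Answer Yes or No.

Yes

Convert percentages to proportions (divide by 100).
Σ p₁ᵢp₂ᵢ = 0.1872 + 0.0102 + 0.0420 + 0.0004 + 0.0190 = 0.2588
Σp_1ᵢ² = 0.39² + 0.06² + 0.15² + 0.02² + 0.38² = 0.1521 + 0.0036 + 0.0225 + 0.0004 + 0.1444 = 0.3230
Σp_2ᵢ² = 0.48² + 0.17² + 0.28² + 0.02² + 0.05² = 0.2304 + 0.0289 + 0.0784 + 0.0004 + 0.0025 = 0.3406
O = 0.2588 / √(0.3230 × 0.3406) = 0.2588 / 0.33168 = 0.7803
O = 0.7803 > 0.4 → Yes.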